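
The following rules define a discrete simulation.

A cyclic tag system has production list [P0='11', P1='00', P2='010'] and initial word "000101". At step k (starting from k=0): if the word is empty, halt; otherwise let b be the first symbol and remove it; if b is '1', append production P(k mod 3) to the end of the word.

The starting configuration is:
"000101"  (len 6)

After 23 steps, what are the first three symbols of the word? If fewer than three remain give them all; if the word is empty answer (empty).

t=0: "000101"  (len 6)
t=1: "00101"  (len 5)
t=2: "0101"  (len 4)
t=3: "101"  (len 3)
t=4: "0111"  (len 4)
t=5: "111"  (len 3)
t=6: "11010"  (len 5)
t=7: "101011"  (len 6)
t=8: "0101100"  (len 7)
t=9: "101100"  (len 6)
t=10: "0110011"  (len 7)
t=11: "110011"  (len 6)
t=12: "10011010"  (len 8)
t=13: "001101011"  (len 9)
t=14: "01101011"  (len 8)
t=15: "1101011"  (len 7)
t=16: "10101111"  (len 8)
t=17: "010111100"  (len 9)
t=18: "10111100"  (len 8)
t=19: "011110011"  (len 9)
t=20: "11110011"  (len 8)
t=21: "1110011010"  (len 10)
t=22: "11001101011"  (len 11)
t=23: "100110101100"  (len 12)

100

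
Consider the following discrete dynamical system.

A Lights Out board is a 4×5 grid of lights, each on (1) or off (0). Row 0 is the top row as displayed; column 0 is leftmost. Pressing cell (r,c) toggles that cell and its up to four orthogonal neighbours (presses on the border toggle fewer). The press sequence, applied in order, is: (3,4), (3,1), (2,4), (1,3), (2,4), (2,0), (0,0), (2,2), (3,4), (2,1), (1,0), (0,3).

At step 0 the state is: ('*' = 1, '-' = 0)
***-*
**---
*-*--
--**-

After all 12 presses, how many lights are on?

6

gen 0: ***-*
**---
*-*--
--**-
gen 1: ***-*
**---
*-*-*
--*-*
gen 2: ***-*
**---
***-*
**--*
gen 3: ***-*
**--*
****-
**---
gen 4: *****
****-
***--
**---
gen 5: *****
*****
*****
**--*
gen 6: *****
-****
--***
-*--*
gen 7: --***
*****
--***
-*--*
gen 8: --***
**-**
-*--*
-**-*
gen 9: --***
**-**
-*---
-***-
gen 10: --***
*--**
*-*--
--**-
gen 11: *-***
-*-**
--*--
--**-
gen 12: *----
-*--*
--*--
--**-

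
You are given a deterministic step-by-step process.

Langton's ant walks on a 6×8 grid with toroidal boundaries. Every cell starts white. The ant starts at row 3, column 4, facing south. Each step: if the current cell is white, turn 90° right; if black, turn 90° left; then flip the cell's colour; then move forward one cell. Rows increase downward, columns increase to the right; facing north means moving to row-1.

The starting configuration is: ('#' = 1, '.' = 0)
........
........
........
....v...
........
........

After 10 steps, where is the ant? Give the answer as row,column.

step 0: ........
........
........
....v...
........
........
step 1: ........
........
........
...<#...
........
........
step 2: ........
........
...^....
...##...
........
........
step 3: ........
........
...#>...
...##...
........
........
step 4: ........
........
...##...
...#v...
........
........
step 5: ........
........
...##...
...#.>..
........
........
step 6: ........
........
...##...
...#.#..
.....v..
........
step 7: ........
........
...##...
...#.#..
....<#..
........
step 8: ........
........
...##...
...#^#..
....##..
........
step 9: ........
........
...##...
...##>..
....##..
........
step 10: ........
........
...##^..
...##...
....##..
........

2,5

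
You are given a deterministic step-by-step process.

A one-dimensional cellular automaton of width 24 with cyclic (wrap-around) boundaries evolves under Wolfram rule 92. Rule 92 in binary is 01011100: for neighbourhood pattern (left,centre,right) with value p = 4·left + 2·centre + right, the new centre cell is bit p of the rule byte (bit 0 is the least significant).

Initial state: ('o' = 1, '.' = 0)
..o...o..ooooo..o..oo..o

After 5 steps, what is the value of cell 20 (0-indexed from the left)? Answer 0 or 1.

0

[0] ..o...o..ooooo..o..oo..o
[1] o.oo..oo.o...oo.oo.ooo.o
[2] o.ooo.oo.oo..oo.oo.o.o.o
[3] o.o.o.oo.ooo.oo.oo.o.o.o
[4] o.o.o.oo.o.o.oo.oo.o.o.o
[5] o.o.o.oo.o.o.oo.oo.o.o.o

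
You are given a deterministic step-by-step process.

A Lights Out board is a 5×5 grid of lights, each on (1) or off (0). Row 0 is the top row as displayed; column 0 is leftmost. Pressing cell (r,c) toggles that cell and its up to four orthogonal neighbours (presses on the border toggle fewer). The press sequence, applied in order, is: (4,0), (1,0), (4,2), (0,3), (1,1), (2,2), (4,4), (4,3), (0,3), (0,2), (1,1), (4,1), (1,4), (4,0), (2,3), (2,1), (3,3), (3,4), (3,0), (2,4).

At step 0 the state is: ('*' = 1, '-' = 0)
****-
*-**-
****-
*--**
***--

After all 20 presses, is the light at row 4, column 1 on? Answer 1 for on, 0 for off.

1

[0] ****-
*-**-
****-
*--**
***--
[1] ****-
*-**-
****-
---**
--*--
[2] -***-
-***-
-***-
---**
--*--
[3] -***-
-***-
-***-
--***
-*-*-
[4] -*--*
-**--
-***-
--***
-*-*-
[5] ----*
*----
--**-
--***
-*-*-
[6] ----*
*-*--
-*---
---**
-*-*-
[7] ----*
*-*--
-*---
---*-
-*--*
[8] ----*
*-*--
-*---
-----
-***-
[9] --**-
*-**-
-*---
-----
-***-
[10] -*---
*--*-
-*---
-----
-***-
[11] -----
-***-
-----
-----
-***-
[12] -----
-***-
-----
-*---
*--*-
[13] ----*
-**-*
----*
-*---
*--*-
[14] ----*
-**-*
----*
**---
-*-*-
[15] ----*
-****
--**-
**-*-
-*-*-
[16] ----*
--***
**-*-
*--*-
-*-*-
[17] ----*
--***
**---
*-*-*
-*---
[18] ----*
--***
**--*
*-**-
-*--*
[19] ----*
--***
-*--*
-***-
**--*
[20] ----*
--**-
-*-*-
-****
**--*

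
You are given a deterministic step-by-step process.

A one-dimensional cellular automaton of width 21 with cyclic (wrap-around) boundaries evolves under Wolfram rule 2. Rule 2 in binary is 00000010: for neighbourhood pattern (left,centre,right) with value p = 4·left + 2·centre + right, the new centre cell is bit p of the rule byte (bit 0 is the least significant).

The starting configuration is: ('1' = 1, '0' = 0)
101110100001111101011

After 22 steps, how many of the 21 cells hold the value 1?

1

k=0  101110100001111101011
k=1  000000000010000000000
k=2  000000000100000000000
k=3  000000001000000000000
k=4  000000010000000000000
k=5  000000100000000000000
k=6  000001000000000000000
k=7  000010000000000000000
k=8  000100000000000000000
k=9  001000000000000000000
k=10  010000000000000000000
k=11  100000000000000000000
k=12  000000000000000000001
k=13  000000000000000000010
k=14  000000000000000000100
k=15  000000000000000001000
k=16  000000000000000010000
k=17  000000000000000100000
k=18  000000000000001000000
k=19  000000000000010000000
k=20  000000000000100000000
k=21  000000000001000000000
k=22  000000000010000000000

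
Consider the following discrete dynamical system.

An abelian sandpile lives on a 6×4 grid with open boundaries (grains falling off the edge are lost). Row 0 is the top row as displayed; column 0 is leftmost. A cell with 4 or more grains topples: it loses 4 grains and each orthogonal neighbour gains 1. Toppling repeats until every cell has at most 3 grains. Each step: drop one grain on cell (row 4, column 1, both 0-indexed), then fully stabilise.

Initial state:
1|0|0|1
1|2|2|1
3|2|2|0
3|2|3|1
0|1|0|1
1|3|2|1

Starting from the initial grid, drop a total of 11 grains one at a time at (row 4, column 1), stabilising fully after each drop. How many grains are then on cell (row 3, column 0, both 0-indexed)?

3

[0] 1|0|0|1
1|2|2|1
3|2|2|0
3|2|3|1
0|1|0|1
1|3|2|1
[1] 1|0|0|1
1|2|2|1
3|2|2|0
3|2|3|1
0|2|0|1
1|3|2|1
[2] 1|0|0|1
1|2|2|1
3|2|2|0
3|2|3|1
0|3|0|1
1|3|2|1
[3] 1|0|0|1
1|2|2|1
3|2|2|0
3|3|3|1
1|1|1|1
2|0|3|1
[4] 1|0|0|1
1|2|2|1
3|2|2|0
3|3|3|1
1|2|1|1
2|0|3|1
[5] 1|0|0|1
1|2|2|1
3|2|2|0
3|3|3|1
1|3|1|1
2|0|3|1
[6] 1|0|0|1
2|3|3|1
1|1|0|1
1|3|1|2
3|1|3|1
2|1|3|1
[7] 1|0|0|1
2|3|3|1
1|1|0|1
1|3|1|2
3|2|3|1
2|1|3|1
[8] 1|0|0|1
2|3|3|1
1|1|0|1
1|3|1|2
3|3|3|1
2|1|3|1
[9] 1|0|0|1
2|3|3|1
1|2|0|1
3|0|3|2
0|3|1|2
3|3|0|2
[10] 1|0|0|1
2|3|3|1
1|2|0|1
3|1|3|2
2|1|2|2
0|1|1|2
[11] 1|0|0|1
2|3|3|1
1|2|0|1
3|1|3|2
2|2|2|2
0|1|1|2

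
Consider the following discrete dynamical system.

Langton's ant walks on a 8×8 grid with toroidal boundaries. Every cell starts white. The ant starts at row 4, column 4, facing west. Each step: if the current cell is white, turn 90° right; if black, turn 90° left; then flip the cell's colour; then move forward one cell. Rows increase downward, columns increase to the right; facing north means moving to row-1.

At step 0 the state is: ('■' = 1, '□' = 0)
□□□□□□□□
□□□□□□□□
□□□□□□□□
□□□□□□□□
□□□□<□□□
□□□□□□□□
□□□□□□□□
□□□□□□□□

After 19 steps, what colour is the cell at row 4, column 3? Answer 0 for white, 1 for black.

1

gen 0: □□□□□□□□
□□□□□□□□
□□□□□□□□
□□□□□□□□
□□□□<□□□
□□□□□□□□
□□□□□□□□
□□□□□□□□
gen 1: □□□□□□□□
□□□□□□□□
□□□□□□□□
□□□□^□□□
□□□□■□□□
□□□□□□□□
□□□□□□□□
□□□□□□□□
gen 2: □□□□□□□□
□□□□□□□□
□□□□□□□□
□□□□■>□□
□□□□■□□□
□□□□□□□□
□□□□□□□□
□□□□□□□□
gen 3: □□□□□□□□
□□□□□□□□
□□□□□□□□
□□□□■■□□
□□□□■v□□
□□□□□□□□
□□□□□□□□
□□□□□□□□
gen 4: □□□□□□□□
□□□□□□□□
□□□□□□□□
□□□□■■□□
□□□□<■□□
□□□□□□□□
□□□□□□□□
□□□□□□□□
gen 5: □□□□□□□□
□□□□□□□□
□□□□□□□□
□□□□■■□□
□□□□□■□□
□□□□v□□□
□□□□□□□□
□□□□□□□□
gen 6: □□□□□□□□
□□□□□□□□
□□□□□□□□
□□□□■■□□
□□□□□■□□
□□□<■□□□
□□□□□□□□
□□□□□□□□
gen 7: □□□□□□□□
□□□□□□□□
□□□□□□□□
□□□□■■□□
□□□^□■□□
□□□■■□□□
□□□□□□□□
□□□□□□□□
gen 8: □□□□□□□□
□□□□□□□□
□□□□□□□□
□□□□■■□□
□□□■>■□□
□□□■■□□□
□□□□□□□□
□□□□□□□□
gen 9: □□□□□□□□
□□□□□□□□
□□□□□□□□
□□□□■■□□
□□□■■■□□
□□□■v□□□
□□□□□□□□
□□□□□□□□
gen 10: □□□□□□□□
□□□□□□□□
□□□□□□□□
□□□□■■□□
□□□■■■□□
□□□■□>□□
□□□□□□□□
□□□□□□□□
gen 11: □□□□□□□□
□□□□□□□□
□□□□□□□□
□□□□■■□□
□□□■■■□□
□□□■□■□□
□□□□□v□□
□□□□□□□□
gen 12: □□□□□□□□
□□□□□□□□
□□□□□□□□
□□□□■■□□
□□□■■■□□
□□□■□■□□
□□□□<■□□
□□□□□□□□
gen 13: □□□□□□□□
□□□□□□□□
□□□□□□□□
□□□□■■□□
□□□■■■□□
□□□■^■□□
□□□□■■□□
□□□□□□□□
gen 14: □□□□□□□□
□□□□□□□□
□□□□□□□□
□□□□■■□□
□□□■■■□□
□□□■■>□□
□□□□■■□□
□□□□□□□□
gen 15: □□□□□□□□
□□□□□□□□
□□□□□□□□
□□□□■■□□
□□□■■^□□
□□□■■□□□
□□□□■■□□
□□□□□□□□
gen 16: □□□□□□□□
□□□□□□□□
□□□□□□□□
□□□□■■□□
□□□■<□□□
□□□■■□□□
□□□□■■□□
□□□□□□□□
gen 17: □□□□□□□□
□□□□□□□□
□□□□□□□□
□□□□■■□□
□□□■□□□□
□□□■v□□□
□□□□■■□□
□□□□□□□□
gen 18: □□□□□□□□
□□□□□□□□
□□□□□□□□
□□□□■■□□
□□□■□□□□
□□□■□>□□
□□□□■■□□
□□□□□□□□
gen 19: □□□□□□□□
□□□□□□□□
□□□□□□□□
□□□□■■□□
□□□■□□□□
□□□■□■□□
□□□□■v□□
□□□□□□□□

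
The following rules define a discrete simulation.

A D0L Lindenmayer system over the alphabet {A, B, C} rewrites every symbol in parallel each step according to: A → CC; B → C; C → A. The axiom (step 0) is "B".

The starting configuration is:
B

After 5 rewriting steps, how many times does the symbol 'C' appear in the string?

4

k=0  B
k=1  C
k=2  A
k=3  CC
k=4  AA
k=5  CCCC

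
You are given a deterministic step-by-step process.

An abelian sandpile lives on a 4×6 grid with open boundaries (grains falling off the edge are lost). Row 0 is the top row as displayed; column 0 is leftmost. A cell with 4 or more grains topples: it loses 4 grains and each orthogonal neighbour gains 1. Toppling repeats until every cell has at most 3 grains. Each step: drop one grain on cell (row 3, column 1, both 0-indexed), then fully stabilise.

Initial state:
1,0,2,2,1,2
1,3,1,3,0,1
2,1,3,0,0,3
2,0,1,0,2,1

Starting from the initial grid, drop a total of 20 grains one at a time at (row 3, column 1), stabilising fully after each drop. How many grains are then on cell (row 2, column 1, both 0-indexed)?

2

0) 1,0,2,2,1,2
1,3,1,3,0,1
2,1,3,0,0,3
2,0,1,0,2,1
1) 1,0,2,2,1,2
1,3,1,3,0,1
2,1,3,0,0,3
2,1,1,0,2,1
2) 1,0,2,2,1,2
1,3,1,3,0,1
2,1,3,0,0,3
2,2,1,0,2,1
3) 1,0,2,2,1,2
1,3,1,3,0,1
2,1,3,0,0,3
2,3,1,0,2,1
4) 1,0,2,2,1,2
1,3,1,3,0,1
2,2,3,0,0,3
3,0,2,0,2,1
5) 1,0,2,2,1,2
1,3,1,3,0,1
2,2,3,0,0,3
3,1,2,0,2,1
6) 1,0,2,2,1,2
1,3,1,3,0,1
2,2,3,0,0,3
3,2,2,0,2,1
7) 1,0,2,2,1,2
1,3,1,3,0,1
2,2,3,0,0,3
3,3,2,0,2,1
8) 1,0,2,2,1,2
1,3,1,3,0,1
3,3,3,0,0,3
0,1,3,0,2,1
9) 1,0,2,2,1,2
1,3,1,3,0,1
3,3,3,0,0,3
0,2,3,0,2,1
10) 1,0,2,2,1,2
1,3,1,3,0,1
3,3,3,0,0,3
0,3,3,0,2,1
11) 1,1,2,2,1,2
3,0,3,3,0,1
0,3,1,1,0,3
2,2,1,1,2,1
12) 1,1,2,2,1,2
3,0,3,3,0,1
0,3,1,1,0,3
2,3,1,1,2,1
13) 1,1,2,2,1,2
3,1,3,3,0,1
1,0,2,1,0,3
3,1,2,1,2,1
14) 1,1,2,2,1,2
3,1,3,3,0,1
1,0,2,1,0,3
3,2,2,1,2,1
15) 1,1,2,2,1,2
3,1,3,3,0,1
1,0,2,1,0,3
3,3,2,1,2,1
16) 1,1,2,2,1,2
3,1,3,3,0,1
2,1,2,1,0,3
0,1,3,1,2,1
17) 1,1,2,2,1,2
3,1,3,3,0,1
2,1,2,1,0,3
0,2,3,1,2,1
18) 1,1,2,2,1,2
3,1,3,3,0,1
2,1,2,1,0,3
0,3,3,1,2,1
19) 1,1,2,2,1,2
3,1,3,3,0,1
2,2,3,1,0,3
1,1,0,2,2,1
20) 1,1,2,2,1,2
3,1,3,3,0,1
2,2,3,1,0,3
1,2,0,2,2,1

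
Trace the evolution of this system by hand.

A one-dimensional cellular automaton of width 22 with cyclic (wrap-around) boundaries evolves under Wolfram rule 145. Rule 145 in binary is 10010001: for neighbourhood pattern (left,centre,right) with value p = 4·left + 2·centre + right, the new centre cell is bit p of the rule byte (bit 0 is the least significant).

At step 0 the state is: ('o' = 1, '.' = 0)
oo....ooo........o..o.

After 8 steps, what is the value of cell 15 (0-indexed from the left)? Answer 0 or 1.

step 0: oo....ooo........o..o.
step 1: ..ooo..o.ooooooo..o...
step 2: o..o.o....ooooo.o..ooo
step 3: .o....ooo..ooo...o..oo
step 4: ..ooo..o.o..o.oo..o...
step 5: o..o.o....o.....o..ooo
step 6: .o....ooo..oooo..o..oo
step 7: ..ooo..o.o..oo.o..o...
step 8: o..o.o....o.....o..ooo

0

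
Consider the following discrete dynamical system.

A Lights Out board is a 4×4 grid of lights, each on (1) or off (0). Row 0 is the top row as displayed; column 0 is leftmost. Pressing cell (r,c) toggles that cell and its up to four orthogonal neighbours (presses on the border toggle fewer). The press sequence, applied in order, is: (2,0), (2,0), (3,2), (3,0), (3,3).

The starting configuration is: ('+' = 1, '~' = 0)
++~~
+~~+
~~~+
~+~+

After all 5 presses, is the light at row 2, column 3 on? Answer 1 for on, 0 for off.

0

0) ++~~
+~~+
~~~+
~+~+
1) ++~~
~~~+
++~+
++~+
2) ++~~
+~~+
~~~+
~+~+
3) ++~~
+~~+
~~++
~~+~
4) ++~~
+~~+
+~++
+++~
5) ++~~
+~~+
+~+~
++~+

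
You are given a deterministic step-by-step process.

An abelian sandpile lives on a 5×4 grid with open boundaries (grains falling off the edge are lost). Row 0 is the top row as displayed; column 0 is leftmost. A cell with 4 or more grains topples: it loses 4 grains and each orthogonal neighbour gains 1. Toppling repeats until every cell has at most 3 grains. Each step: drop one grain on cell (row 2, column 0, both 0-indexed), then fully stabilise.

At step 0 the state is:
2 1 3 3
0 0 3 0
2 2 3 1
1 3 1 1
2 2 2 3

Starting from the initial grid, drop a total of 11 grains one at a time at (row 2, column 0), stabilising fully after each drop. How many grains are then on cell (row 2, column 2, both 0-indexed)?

step 0: 2 1 3 3
0 0 3 0
2 2 3 1
1 3 1 1
2 2 2 3
step 1: 2 1 3 3
0 0 3 0
3 2 3 1
1 3 1 1
2 2 2 3
step 2: 2 1 3 3
1 0 3 0
0 3 3 1
2 3 1 1
2 2 2 3
step 3: 2 1 3 3
1 0 3 0
1 3 3 1
2 3 1 1
2 2 2 3
step 4: 2 1 3 3
1 0 3 0
2 3 3 1
2 3 1 1
2 2 2 3
step 5: 2 1 3 3
1 0 3 0
3 3 3 1
2 3 1 1
2 2 2 3
step 6: 2 2 1 0
2 2 1 2
2 2 1 2
0 1 3 1
3 3 2 3
step 7: 2 2 1 0
2 2 1 2
3 2 1 2
0 1 3 1
3 3 2 3
step 8: 2 2 1 0
3 2 1 2
0 3 1 2
1 1 3 1
3 3 2 3
step 9: 2 2 1 0
3 2 1 2
1 3 1 2
1 1 3 1
3 3 2 3
step 10: 2 2 1 0
3 2 1 2
2 3 1 2
1 1 3 1
3 3 2 3
step 11: 2 2 1 0
3 2 1 2
3 3 1 2
1 1 3 1
3 3 2 3

1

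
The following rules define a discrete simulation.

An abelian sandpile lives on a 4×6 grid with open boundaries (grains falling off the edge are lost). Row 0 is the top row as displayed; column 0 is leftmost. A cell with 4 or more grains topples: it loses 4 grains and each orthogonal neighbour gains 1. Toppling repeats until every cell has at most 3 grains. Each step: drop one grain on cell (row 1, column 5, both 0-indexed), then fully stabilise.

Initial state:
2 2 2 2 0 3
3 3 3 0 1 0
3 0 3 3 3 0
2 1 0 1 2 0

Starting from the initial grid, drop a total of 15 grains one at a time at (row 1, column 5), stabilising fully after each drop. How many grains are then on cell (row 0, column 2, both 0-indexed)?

3

[0] 2 2 2 2 0 3
3 3 3 0 1 0
3 0 3 3 3 0
2 1 0 1 2 0
[1] 2 2 2 2 0 3
3 3 3 0 1 1
3 0 3 3 3 0
2 1 0 1 2 0
[2] 2 2 2 2 0 3
3 3 3 0 1 2
3 0 3 3 3 0
2 1 0 1 2 0
[3] 2 2 2 2 0 3
3 3 3 0 1 3
3 0 3 3 3 0
2 1 0 1 2 0
[4] 2 2 2 2 1 0
3 3 3 0 2 1
3 0 3 3 3 1
2 1 0 1 2 0
[5] 2 2 2 2 1 0
3 3 3 0 2 2
3 0 3 3 3 1
2 1 0 1 2 0
[6] 2 2 2 2 1 0
3 3 3 0 2 3
3 0 3 3 3 1
2 1 0 1 2 0
[7] 2 2 2 2 1 1
3 3 3 0 3 0
3 0 3 3 3 2
2 1 0 1 2 0
[8] 2 2 2 2 1 1
3 3 3 0 3 1
3 0 3 3 3 2
2 1 0 1 2 0
[9] 2 2 2 2 1 1
3 3 3 0 3 2
3 0 3 3 3 2
2 1 0 1 2 0
[10] 2 2 2 2 1 1
3 3 3 0 3 3
3 0 3 3 3 2
2 1 0 1 2 0
[11] 3 3 3 2 2 2
1 1 1 3 1 2
0 3 1 1 2 0
3 1 1 2 3 1
[12] 3 3 3 2 2 2
1 1 1 3 1 3
0 3 1 1 2 0
3 1 1 2 3 1
[13] 3 3 3 2 2 3
1 1 1 3 2 0
0 3 1 1 2 1
3 1 1 2 3 1
[14] 3 3 3 2 2 3
1 1 1 3 2 1
0 3 1 1 2 1
3 1 1 2 3 1
[15] 3 3 3 2 2 3
1 1 1 3 2 2
0 3 1 1 2 1
3 1 1 2 3 1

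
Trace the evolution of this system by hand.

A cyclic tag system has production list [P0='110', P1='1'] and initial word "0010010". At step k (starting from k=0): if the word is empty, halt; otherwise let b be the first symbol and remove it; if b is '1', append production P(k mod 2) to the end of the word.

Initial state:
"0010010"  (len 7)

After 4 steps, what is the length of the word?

0) "0010010"  (len 7)
1) "010010"  (len 6)
2) "10010"  (len 5)
3) "0010110"  (len 7)
4) "010110"  (len 6)

6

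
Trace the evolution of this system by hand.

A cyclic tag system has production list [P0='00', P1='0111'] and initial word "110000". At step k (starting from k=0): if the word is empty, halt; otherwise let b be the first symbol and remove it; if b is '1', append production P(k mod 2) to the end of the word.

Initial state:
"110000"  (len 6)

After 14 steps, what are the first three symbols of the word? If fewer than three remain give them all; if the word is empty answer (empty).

110

step 0: "110000"  (len 6)
step 1: "1000000"  (len 7)
step 2: "0000000111"  (len 10)
step 3: "000000111"  (len 9)
step 4: "00000111"  (len 8)
step 5: "0000111"  (len 7)
step 6: "000111"  (len 6)
step 7: "00111"  (len 5)
step 8: "0111"  (len 4)
step 9: "111"  (len 3)
step 10: "110111"  (len 6)
step 11: "1011100"  (len 7)
step 12: "0111000111"  (len 10)
step 13: "111000111"  (len 9)
step 14: "110001110111"  (len 12)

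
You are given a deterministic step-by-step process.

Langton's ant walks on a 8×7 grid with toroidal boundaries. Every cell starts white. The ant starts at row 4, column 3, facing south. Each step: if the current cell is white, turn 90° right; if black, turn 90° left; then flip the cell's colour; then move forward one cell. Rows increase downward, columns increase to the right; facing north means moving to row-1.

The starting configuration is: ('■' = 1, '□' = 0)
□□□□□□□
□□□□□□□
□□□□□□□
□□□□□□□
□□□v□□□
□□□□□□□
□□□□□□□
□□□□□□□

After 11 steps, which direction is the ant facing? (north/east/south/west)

east

0) □□□□□□□
□□□□□□□
□□□□□□□
□□□□□□□
□□□v□□□
□□□□□□□
□□□□□□□
□□□□□□□
1) □□□□□□□
□□□□□□□
□□□□□□□
□□□□□□□
□□<■□□□
□□□□□□□
□□□□□□□
□□□□□□□
2) □□□□□□□
□□□□□□□
□□□□□□□
□□^□□□□
□□■■□□□
□□□□□□□
□□□□□□□
□□□□□□□
3) □□□□□□□
□□□□□□□
□□□□□□□
□□■>□□□
□□■■□□□
□□□□□□□
□□□□□□□
□□□□□□□
4) □□□□□□□
□□□□□□□
□□□□□□□
□□■■□□□
□□■v□□□
□□□□□□□
□□□□□□□
□□□□□□□
5) □□□□□□□
□□□□□□□
□□□□□□□
□□■■□□□
□□■□>□□
□□□□□□□
□□□□□□□
□□□□□□□
6) □□□□□□□
□□□□□□□
□□□□□□□
□□■■□□□
□□■□■□□
□□□□v□□
□□□□□□□
□□□□□□□
7) □□□□□□□
□□□□□□□
□□□□□□□
□□■■□□□
□□■□■□□
□□□<■□□
□□□□□□□
□□□□□□□
8) □□□□□□□
□□□□□□□
□□□□□□□
□□■■□□□
□□■^■□□
□□□■■□□
□□□□□□□
□□□□□□□
9) □□□□□□□
□□□□□□□
□□□□□□□
□□■■□□□
□□■■>□□
□□□■■□□
□□□□□□□
□□□□□□□
10) □□□□□□□
□□□□□□□
□□□□□□□
□□■■^□□
□□■■□□□
□□□■■□□
□□□□□□□
□□□□□□□
11) □□□□□□□
□□□□□□□
□□□□□□□
□□■■■>□
□□■■□□□
□□□■■□□
□□□□□□□
□□□□□□□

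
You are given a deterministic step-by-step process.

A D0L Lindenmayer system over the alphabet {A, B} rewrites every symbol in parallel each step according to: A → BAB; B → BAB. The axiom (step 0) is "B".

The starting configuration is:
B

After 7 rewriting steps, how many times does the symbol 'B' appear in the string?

step 0: B
step 1: BAB
step 2: BABBABBAB
step 3: BABBABBABBABBABBABBABBABBAB
step 4: BABBABBABBABBABBABBABBABBABBABBABBABBABBABBABBABBABBABBABBABBABBABBABBABBABBABBAB
step 5: BABBABBABBABBABBABBABBABBABBABBABBABBABBABBABBABBABBABBABB…BBABBABBABBABBABBABBABBABBABBABBABBABBABBABBABBABBABBABBAB  (len 243)
step 6: BABBABBABBABBABBABBABBABBABBABBABBABBABBABBABBABBABBABBABB…BBABBABBABBABBABBABBABBABBABBABBABBABBABBABBABBABBABBABBAB  (len 729)
step 7: BABBABBABBABBABBABBABBABBABBABBABBABBABBABBABBABBABBABBABB…BBABBABBABBABBABBABBABBABBABBABBABBABBABBABBABBABBABBABBAB  (len 2187)

1458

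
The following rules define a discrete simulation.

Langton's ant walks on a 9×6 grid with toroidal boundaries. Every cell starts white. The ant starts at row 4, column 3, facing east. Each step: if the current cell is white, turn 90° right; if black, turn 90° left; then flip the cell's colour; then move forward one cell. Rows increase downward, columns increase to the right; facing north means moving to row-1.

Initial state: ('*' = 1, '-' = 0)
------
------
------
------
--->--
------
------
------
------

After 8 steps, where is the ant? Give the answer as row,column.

4,3

[0] ------
------
------
------
--->--
------
------
------
------
[1] ------
------
------
------
---*--
---v--
------
------
------
[2] ------
------
------
------
---*--
--<*--
------
------
------
[3] ------
------
------
------
--^*--
--**--
------
------
------
[4] ------
------
------
------
--*>--
--**--
------
------
------
[5] ------
------
------
---^--
--*---
--**--
------
------
------
[6] ------
------
------
---*>-
--*---
--**--
------
------
------
[7] ------
------
------
---**-
--*-v-
--**--
------
------
------
[8] ------
------
------
---**-
--*<*-
--**--
------
------
------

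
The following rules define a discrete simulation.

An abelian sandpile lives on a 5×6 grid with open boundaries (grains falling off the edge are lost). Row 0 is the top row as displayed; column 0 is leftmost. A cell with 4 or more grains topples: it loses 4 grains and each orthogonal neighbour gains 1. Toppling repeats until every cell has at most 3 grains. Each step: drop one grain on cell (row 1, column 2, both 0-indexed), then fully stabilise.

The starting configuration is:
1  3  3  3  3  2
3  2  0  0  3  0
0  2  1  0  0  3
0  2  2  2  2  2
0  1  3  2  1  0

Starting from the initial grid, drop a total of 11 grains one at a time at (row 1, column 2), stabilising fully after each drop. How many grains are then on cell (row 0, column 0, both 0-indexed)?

0) 1  3  3  3  3  2
3  2  0  0  3  0
0  2  1  0  0  3
0  2  2  2  2  2
0  1  3  2  1  0
1) 1  3  3  3  3  2
3  2  1  0  3  0
0  2  1  0  0  3
0  2  2  2  2  2
0  1  3  2  1  0
2) 1  3  3  3  3  2
3  2  2  0  3  0
0  2  1  0  0  3
0  2  2  2  2  2
0  1  3  2  1  0
3) 1  3  3  3  3  2
3  2  3  0  3  0
0  2  1  0  0  3
0  2  2  2  2  2
0  1  3  2  1  0
4) 3  1  2  1  1  3
0  1  2  3  0  1
1  3  2  0  1  3
0  2  2  2  2  2
0  1  3  2  1  0
5) 3  1  2  1  1  3
0  1  3  3  0  1
1  3  2  0  1  3
0  2  2  2  2  2
0  1  3  2  1  0
6) 3  1  3  2  1  3
0  2  1  0  1  1
1  3  3  1  1  3
0  2  2  2  2  2
0  1  3  2  1  0
7) 3  1  3  2  1  3
0  2  2  0  1  1
1  3  3  1  1  3
0  2  2  2  2  2
0  1  3  2  1  0
8) 3  1  3  2  1  3
0  2  3  0  1  1
1  3  3  1  1  3
0  2  2  2  2  2
0  1  3  2  1  0
9) 3  3  0  3  1  3
1  0  3  1  1  1
2  1  1  2  1  3
0  3  3  2  2  2
0  1  3  2  1  0
10) 3  3  1  3  1  3
1  1  0  2  1  1
2  1  2  2  1  3
0  3  3  2  2  2
0  1  3  2  1  0
11) 3  3  1  3  1  3
1  1  1  2  1  1
2  1  2  2  1  3
0  3  3  2  2  2
0  1  3  2  1  0

3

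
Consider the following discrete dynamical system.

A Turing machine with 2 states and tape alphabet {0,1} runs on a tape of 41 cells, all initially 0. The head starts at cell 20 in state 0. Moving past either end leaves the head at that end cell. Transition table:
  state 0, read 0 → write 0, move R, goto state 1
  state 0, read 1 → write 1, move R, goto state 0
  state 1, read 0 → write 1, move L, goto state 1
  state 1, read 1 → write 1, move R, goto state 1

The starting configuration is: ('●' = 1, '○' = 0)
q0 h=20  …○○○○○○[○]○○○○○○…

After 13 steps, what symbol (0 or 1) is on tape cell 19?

1

t=0: q0 h=20  …○○○○○○[○]○○○○○○…
t=1: q1 h=21  …○○○○○○[○]○○○○○○…
t=2: q1 h=20  …○○○○○○[○]●○○○○○…
t=3: q1 h=19  …○○○○○○[○]●●○○○○…
t=4: q1 h=18  …○○○○○○[○]●●●○○○…
t=5: q1 h=17  …○○○○○○[○]●●●●○○…
t=6: q1 h=16  …○○○○○○[○]●●●●●○…
t=7: q1 h=15  …○○○○○○[○]●●●●●●…
t=8: q1 h=14  …○○○○○○[○]●●●●●●…
t=9: q1 h=13  …○○○○○○[○]●●●●●●…
t=10: q1 h=12  …○○○○○○[○]●●●●●●…
t=11: q1 h=11  …○○○○○○[○]●●●●●●…
t=12: q1 h=10  …○○○○○○[○]●●●●●●…
t=13: q1 h= 9  …○○○○○○[○]●●●●●●…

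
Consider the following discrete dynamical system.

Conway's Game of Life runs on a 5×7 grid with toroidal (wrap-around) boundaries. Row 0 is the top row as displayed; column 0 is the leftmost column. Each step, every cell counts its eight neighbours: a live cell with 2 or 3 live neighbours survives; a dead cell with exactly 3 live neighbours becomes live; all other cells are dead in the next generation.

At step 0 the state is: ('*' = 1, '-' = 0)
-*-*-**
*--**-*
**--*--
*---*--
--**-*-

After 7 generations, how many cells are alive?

0) -*-*-**
*--**-*
**--*--
*---*--
--**-*-
1) -*-----
---*---
-*--*--
*-*-***
****-*-
2) **-**--
--*----
***-*-*
-------
---*-*-
3) -*-**--
----***
****---
*******
--**---
4) -------
-----**
-------
-----**
------*
5) -----**
-------
-------
-----**
-----**
6) -----**
-------
-------
-----**
*---*--
7) -----**
-------
-------
-----**
*---*--

6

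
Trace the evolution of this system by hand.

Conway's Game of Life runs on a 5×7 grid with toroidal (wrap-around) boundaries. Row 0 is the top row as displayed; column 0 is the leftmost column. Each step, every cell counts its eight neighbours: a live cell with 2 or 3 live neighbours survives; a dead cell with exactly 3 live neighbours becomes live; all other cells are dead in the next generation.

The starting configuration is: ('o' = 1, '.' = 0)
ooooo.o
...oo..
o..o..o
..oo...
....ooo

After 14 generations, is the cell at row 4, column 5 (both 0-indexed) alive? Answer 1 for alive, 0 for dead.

1

t=0: ooooo.o
...oo..
o..o..o
..oo...
....ooo
t=1: ooo...o
.......
.......
o.oo...
......o
t=2: oo....o
oo.....
.......
.......
...o..o
t=3: .oo...o
.o....o
.......
.......
......o
t=4: .oo..oo
.oo....
.......
.......
o......
t=5: ..o...o
ooo....
.......
.......
oo....o
t=6: ..o...o
ooo....
.o.....
o......
oo....o
t=7: ..o...o
o.o....
..o....
......o
.o....o
t=8: ..o...o
..oo...
.o.....
o......
.....oo
t=9: ..oo.oo
.ooo...
.oo....
o.....o
o....oo
t=10: ...o.o.
o...o..
...o...
.....o.
.o..o..
t=11: ...o.o.
...oo..
....o..
....o..
....oo.
t=12: ...o.o.
...o.o.
....oo.
...oo..
...o.o.
t=13: ..oo.oo
...o.oo
.....o.
...o...
..oo.o.
t=14: .......
..oo...
.....oo
..oo...
.....oo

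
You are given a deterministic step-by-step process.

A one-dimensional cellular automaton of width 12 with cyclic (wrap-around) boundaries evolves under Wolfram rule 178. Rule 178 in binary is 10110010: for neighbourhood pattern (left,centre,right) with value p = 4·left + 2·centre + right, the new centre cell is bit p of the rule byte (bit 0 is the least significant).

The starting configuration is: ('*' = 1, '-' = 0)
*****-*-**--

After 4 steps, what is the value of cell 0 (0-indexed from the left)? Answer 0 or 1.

gen 0: *****-*-**--
gen 1: -***-*-*--**
gen 2: *-*-*-*-**--
gen 3: -*-*-*-*--**
gen 4: *-*-*-*-**--

1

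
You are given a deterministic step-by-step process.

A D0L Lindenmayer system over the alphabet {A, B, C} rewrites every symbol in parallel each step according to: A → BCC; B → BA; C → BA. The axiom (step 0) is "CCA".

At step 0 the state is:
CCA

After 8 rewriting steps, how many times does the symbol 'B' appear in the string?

gen 0: CCA
gen 1: BABABCC
gen 2: BABCCBABCCBABABA
gen 3: BABCCBABABABABCCBABABABABCCBABCCBABCC
gen 4: BABCCBABABABABCCBABCCBABCCBABCCBABABABABCCBABCCBABCCBABCCBABABABABCCBABABABABCCBABABA
gen 5: BABCCBABABABABCCBABCCBABCCBABCCBABABABABCCBABABABABCCBABAB…CBABCCBABCCBABABABABCCBABCCBABCCBABCCBABABABABCCBABCCBABCC  (len 196)
gen 6: BABCCBABABABABCCBABCCBABCCBABCCBABABABABCCBABABABABCCBABAB…ABCCBABABABABCCBABCCBABCCBABCCBABABABABCCBABABABABCCBABABA  (len 451)
gen 7: BABCCBABABABABCCBABCCBABCCBABCCBABABABABCCBABABABABCCBABAB…CBABCCBABCCBABABABABCCBABCCBABCCBABCCBABABABABCCBABCCBABCC  (len 1039)
gen 8: BABCCBABABABABCCBABCCBABCCBABCCBABABABABCCBABABABABCCBABAB…ABCCBABABABABCCBABCCBABCCBABCCBABABABABCCBABABABABCCBABABA  (len 2392)

1039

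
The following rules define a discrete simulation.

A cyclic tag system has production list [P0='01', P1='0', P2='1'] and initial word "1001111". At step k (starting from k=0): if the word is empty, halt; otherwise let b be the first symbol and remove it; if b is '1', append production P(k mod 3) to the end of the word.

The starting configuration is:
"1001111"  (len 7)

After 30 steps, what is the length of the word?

[0] "1001111"  (len 7)
[1] "00111101"  (len 8)
[2] "0111101"  (len 7)
[3] "111101"  (len 6)
[4] "1110101"  (len 7)
[5] "1101010"  (len 7)
[6] "1010101"  (len 7)
[7] "01010101"  (len 8)
[8] "1010101"  (len 7)
[9] "0101011"  (len 7)
[10] "101011"  (len 6)
[11] "010110"  (len 6)
[12] "10110"  (len 5)
[13] "011001"  (len 6)
[14] "11001"  (len 5)
[15] "10011"  (len 5)
[16] "001101"  (len 6)
[17] "01101"  (len 5)
[18] "1101"  (len 4)
[19] "10101"  (len 5)
[20] "01010"  (len 5)
[21] "1010"  (len 4)
[22] "01001"  (len 5)
[23] "1001"  (len 4)
[24] "0011"  (len 4)
[25] "011"  (len 3)
[26] "11"  (len 2)
[27] "11"  (len 2)
[28] "101"  (len 3)
[29] "010"  (len 3)
[30] "10"  (len 2)

2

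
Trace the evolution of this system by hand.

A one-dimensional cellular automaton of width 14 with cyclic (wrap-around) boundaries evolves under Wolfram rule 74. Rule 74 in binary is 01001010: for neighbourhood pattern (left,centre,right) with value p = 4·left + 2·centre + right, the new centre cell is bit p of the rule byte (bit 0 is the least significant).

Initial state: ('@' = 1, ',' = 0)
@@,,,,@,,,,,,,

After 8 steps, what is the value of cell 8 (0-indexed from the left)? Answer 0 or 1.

gen 0: @@,,,,@,,,,,,,
gen 1: @@,,,@,,,,,,,@
gen 2: ,@,,@,,,,,,,@@
gen 3: ,,,@,,,,,,,@@@
gen 4: ,,@,,,,,,,@@,@
gen 5: ,@,,,,,,,@@@,,
gen 6: @,,,,,,,@@,@,,
gen 7: ,,,,,,,@@@,,,@
gen 8: ,,,,,,@@,@,,@,

0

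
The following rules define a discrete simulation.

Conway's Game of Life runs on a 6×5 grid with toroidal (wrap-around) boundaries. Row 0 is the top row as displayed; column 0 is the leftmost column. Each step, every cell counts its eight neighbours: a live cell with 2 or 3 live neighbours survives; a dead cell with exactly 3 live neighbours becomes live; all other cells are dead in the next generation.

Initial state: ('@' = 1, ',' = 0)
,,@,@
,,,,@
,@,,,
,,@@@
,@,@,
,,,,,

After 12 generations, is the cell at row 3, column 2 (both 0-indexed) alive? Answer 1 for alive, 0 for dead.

0

gen 0: ,,@,@
,,,,@
,@,,,
,,@@@
,@,@,
,,,,,
gen 1: ,,,@,
@,,@,
@,@,@
@@,@@
,,,@@
,,@@,
gen 2: ,,,@,
@@@@,
,,@,,
,@,,,
,@,,,
,,@,,
gen 3: ,,,@@
,@,@@
@,,@,
,@@,,
,@@,,
,,@,,
gen 4: @,,,@
,,,,,
@,,@,
@,,@,
,,,@,
,@@,,
gen 5: @@,,,
@,,,,
,,,,,
,,@@,
,@,@@
@@@@@
gen 6: ,,,@,
@@,,,
,,,,,
,,@@@
,,,,,
,,,,,
gen 7: ,,,,,
,,,,,
@@@@@
,,,@,
,,,@,
,,,,,
gen 8: ,,,,,
@@@@@
@@@@@
@@,,,
,,,,,
,,,,,
gen 9: @@@@@
,,,,,
,,,,,
,,,@,
,,,,,
,,,,,
gen 10: @@@@@
@@@@@
,,,,,
,,,,,
,,,,,
@@@@@
gen 11: ,,,,,
,,,,,
@@@@@
,,,,,
@@@@@
,,,,,
gen 12: ,,,,,
@@@@@
@@@@@
,,,,,
@@@@@
@@@@@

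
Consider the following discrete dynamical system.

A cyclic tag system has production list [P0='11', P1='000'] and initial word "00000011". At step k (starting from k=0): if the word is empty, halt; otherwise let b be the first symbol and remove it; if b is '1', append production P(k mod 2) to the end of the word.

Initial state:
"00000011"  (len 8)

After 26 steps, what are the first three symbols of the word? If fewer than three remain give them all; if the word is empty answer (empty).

11

step 0: "00000011"  (len 8)
step 1: "0000011"  (len 7)
step 2: "000011"  (len 6)
step 3: "00011"  (len 5)
step 4: "0011"  (len 4)
step 5: "011"  (len 3)
step 6: "11"  (len 2)
step 7: "111"  (len 3)
step 8: "11000"  (len 5)
step 9: "100011"  (len 6)
step 10: "00011000"  (len 8)
step 11: "0011000"  (len 7)
step 12: "011000"  (len 6)
step 13: "11000"  (len 5)
step 14: "1000000"  (len 7)
step 15: "00000011"  (len 8)
step 16: "0000011"  (len 7)
step 17: "000011"  (len 6)
step 18: "00011"  (len 5)
step 19: "0011"  (len 4)
step 20: "011"  (len 3)
step 21: "11"  (len 2)
step 22: "1000"  (len 4)
step 23: "00011"  (len 5)
step 24: "0011"  (len 4)
step 25: "011"  (len 3)
step 26: "11"  (len 2)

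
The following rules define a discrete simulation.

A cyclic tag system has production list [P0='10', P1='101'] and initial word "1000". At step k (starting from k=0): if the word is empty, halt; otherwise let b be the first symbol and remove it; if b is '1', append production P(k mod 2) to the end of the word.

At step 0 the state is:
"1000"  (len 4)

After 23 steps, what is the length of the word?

step 0: "1000"  (len 4)
step 1: "00010"  (len 5)
step 2: "0010"  (len 4)
step 3: "010"  (len 3)
step 4: "10"  (len 2)
step 5: "010"  (len 3)
step 6: "10"  (len 2)
step 7: "010"  (len 3)
step 8: "10"  (len 2)
step 9: "010"  (len 3)
step 10: "10"  (len 2)
step 11: "010"  (len 3)
step 12: "10"  (len 2)
step 13: "010"  (len 3)
step 14: "10"  (len 2)
step 15: "010"  (len 3)
step 16: "10"  (len 2)
step 17: "010"  (len 3)
step 18: "10"  (len 2)
step 19: "010"  (len 3)
step 20: "10"  (len 2)
step 21: "010"  (len 3)
step 22: "10"  (len 2)
step 23: "010"  (len 3)

3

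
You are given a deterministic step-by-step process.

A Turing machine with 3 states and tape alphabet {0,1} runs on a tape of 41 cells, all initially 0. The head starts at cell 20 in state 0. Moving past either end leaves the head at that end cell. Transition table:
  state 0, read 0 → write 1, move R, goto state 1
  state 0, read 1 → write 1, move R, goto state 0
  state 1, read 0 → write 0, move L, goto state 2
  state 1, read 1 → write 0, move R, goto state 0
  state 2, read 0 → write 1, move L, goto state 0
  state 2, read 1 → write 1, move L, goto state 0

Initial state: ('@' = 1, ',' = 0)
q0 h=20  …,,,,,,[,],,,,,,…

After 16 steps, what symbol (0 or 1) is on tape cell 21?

1

t=0: q0 h=20  …,,,,,,[,],,,,,,…
t=1: q1 h=21  …,,,,,@[,],,,,,,…
t=2: q2 h=20  …,,,,,,[@],,,,,,…
t=3: q0 h=19  …,,,,,,[,]@,,,,,…
t=4: q1 h=20  …,,,,,@[@],,,,,,…
t=5: q0 h=21  …,,,,@,[,],,,,,,…
t=6: q1 h=22  …,,,@,@[,],,,,,,…
t=7: q2 h=21  …,,,,@,[@],,,,,,…
t=8: q0 h=20  …,,,,,@[,]@,,,,,…
t=9: q1 h=21  …,,,,@@[@],,,,,,…
t=10: q0 h=22  …,,,@@,[,],,,,,,…
t=11: q1 h=23  …,,@@,@[,],,,,,,…
t=12: q2 h=22  …,,,@@,[@],,,,,,…
t=13: q0 h=21  …,,,,@@[,]@,,,,,…
t=14: q1 h=22  …,,,@@@[@],,,,,,…
t=15: q0 h=23  …,,@@@,[,],,,,,,…
t=16: q1 h=24  …,@@@,@[,],,,,,,…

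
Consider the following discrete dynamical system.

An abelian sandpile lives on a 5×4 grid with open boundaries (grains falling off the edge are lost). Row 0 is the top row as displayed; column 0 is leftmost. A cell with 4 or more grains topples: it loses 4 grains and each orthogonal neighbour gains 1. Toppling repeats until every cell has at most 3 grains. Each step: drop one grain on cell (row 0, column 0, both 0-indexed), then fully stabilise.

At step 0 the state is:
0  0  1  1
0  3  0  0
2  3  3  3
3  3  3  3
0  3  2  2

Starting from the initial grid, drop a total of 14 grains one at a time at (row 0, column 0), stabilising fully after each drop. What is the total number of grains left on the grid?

43

t=0: 0  0  1  1
0  3  0  0
2  3  3  3
3  3  3  3
0  3  2  2
t=1: 1  0  1  1
0  3  0  0
2  3  3  3
3  3  3  3
0  3  2  2
t=2: 2  0  1  1
0  3  0  0
2  3  3  3
3  3  3  3
0  3  2  2
t=3: 3  0  1  1
0  3  0  0
2  3  3  3
3  3  3  3
0  3  2  2
t=4: 0  1  1  1
1  3  0  0
2  3  3  3
3  3  3  3
0  3  2  2
t=5: 1  1  1  1
1  3  0  0
2  3  3  3
3  3  3  3
0  3  2  2
t=6: 2  1  1  1
1  3  0  0
2  3  3  3
3  3  3  3
0  3  2  2
t=7: 3  1  1  1
1  3  0  0
2  3  3  3
3  3  3  3
0  3  2  2
t=8: 0  2  1  1
2  3  0  0
2  3  3  3
3  3  3  3
0  3  2  2
t=9: 1  2  1  1
2  3  0  0
2  3  3  3
3  3  3  3
0  3  2  2
t=10: 2  2  1  1
2  3  0  0
2  3  3  3
3  3  3  3
0  3  2  2
t=11: 3  2  1  1
2  3  0  0
2  3  3  3
3  3  3  3
0  3  2  2
t=12: 0  3  1  1
3  3  0  0
2  3  3  3
3  3  3  3
0  3  2  2
t=13: 1  3  1  1
3  3  0  0
2  3  3  3
3  3  3  3
0  3  2  2
t=14: 2  3  1  1
3  3  0  0
2  3  3  3
3  3  3  3
0  3  2  2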